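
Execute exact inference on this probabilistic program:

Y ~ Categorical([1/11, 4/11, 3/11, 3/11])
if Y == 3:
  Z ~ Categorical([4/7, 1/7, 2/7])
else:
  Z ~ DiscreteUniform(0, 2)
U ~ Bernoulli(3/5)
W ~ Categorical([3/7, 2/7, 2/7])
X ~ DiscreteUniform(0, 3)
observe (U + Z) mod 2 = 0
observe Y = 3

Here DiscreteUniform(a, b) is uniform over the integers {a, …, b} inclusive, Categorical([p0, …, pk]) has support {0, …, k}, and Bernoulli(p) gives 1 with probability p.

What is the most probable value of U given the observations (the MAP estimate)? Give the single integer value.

argmax_v P(U = v | obs) = 0

Enumerate traces; 36 have nonzero weight after conditioning:
  (Y=3, Z=0, U=0, W=0, X=0) weight 18/2695
  (Y=3, Z=0, U=0, W=0, X=1) weight 18/2695
  (Y=3, Z=0, U=0, W=0, X=2) weight 18/2695
  (Y=3, Z=0, U=0, W=0, X=3) weight 18/2695
  (Y=3, Z=0, U=0, W=1, X=0) weight 12/2695
  (Y=3, Z=0, U=0, W=1, X=1) weight 12/2695
  (Y=3, Z=0, U=0, W=1, X=2) weight 12/2695
  (Y=3, Z=0, U=0, W=1, X=3) weight 12/2695
  (Y=3, Z=1, U=1, W=0, X=0) weight 27/10780
  … 27 more
Group by U:
  weight(U=0) = 36/385
  weight(U=1) = 9/385
Total weight = 36/385 + 9/385 = 9/77
P(U=0 | obs) = 36/385 / 9/77 = 4/5
P(U=1 | obs) = 9/385 / 9/77 = 1/5
argmax = 0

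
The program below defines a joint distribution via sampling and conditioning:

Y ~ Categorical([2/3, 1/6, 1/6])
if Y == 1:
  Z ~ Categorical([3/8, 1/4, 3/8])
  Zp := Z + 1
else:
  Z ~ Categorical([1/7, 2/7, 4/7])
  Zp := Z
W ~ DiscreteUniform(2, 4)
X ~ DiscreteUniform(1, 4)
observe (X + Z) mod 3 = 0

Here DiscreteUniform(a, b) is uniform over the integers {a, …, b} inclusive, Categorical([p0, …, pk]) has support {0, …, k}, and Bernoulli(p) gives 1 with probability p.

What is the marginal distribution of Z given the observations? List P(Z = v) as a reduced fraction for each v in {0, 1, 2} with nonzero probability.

Enumerate traces; 36 have nonzero weight after conditioning:
  (Y=0, Z=0, W=2, X=3) weight 1/126
  (Y=0, Z=0, W=3, X=3) weight 1/126
  (Y=0, Z=0, W=4, X=3) weight 1/126
  (Y=0, Z=1, W=2, X=2) weight 1/63
  (Y=0, Z=1, W=3, X=2) weight 1/63
  (Y=0, Z=1, W=4, X=2) weight 1/63
  (Y=0, Z=2, W=2, X=1) weight 2/63
  (Y=0, Z=2, W=2, X=4) weight 2/63
  … 28 more
Group by Z:
  weight(Z=0) = 61/1344
  weight(Z=1) = 47/672
  weight(Z=2) = 181/672
Total weight = 61/1344 + 47/672 + 181/672 = 517/1344
P(Z=0 | obs) = 61/1344 / 517/1344 = 61/517
P(Z=1 | obs) = 47/672 / 517/1344 = 2/11
P(Z=2 | obs) = 181/672 / 517/1344 = 362/517

P(Z=0) = 61/517, P(Z=1) = 2/11, P(Z=2) = 362/517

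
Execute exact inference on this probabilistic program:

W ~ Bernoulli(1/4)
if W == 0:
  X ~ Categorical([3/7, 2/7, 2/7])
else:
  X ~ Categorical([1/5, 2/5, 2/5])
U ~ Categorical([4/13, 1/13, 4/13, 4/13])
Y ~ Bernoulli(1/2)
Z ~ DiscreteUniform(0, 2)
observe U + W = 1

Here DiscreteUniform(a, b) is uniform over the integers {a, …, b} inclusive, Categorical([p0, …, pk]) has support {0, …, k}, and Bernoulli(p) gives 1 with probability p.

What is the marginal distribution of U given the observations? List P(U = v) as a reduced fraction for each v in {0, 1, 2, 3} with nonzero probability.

Enumerate traces; 36 have nonzero weight after conditioning:
  (W=0, X=0, U=1, Y=0, Z=0) weight 3/728
  (W=0, X=0, U=1, Y=0, Z=1) weight 3/728
  (W=0, X=0, U=1, Y=0, Z=2) weight 3/728
  (W=0, X=0, U=1, Y=1, Z=0) weight 3/728
  (W=0, X=0, U=1, Y=1, Z=1) weight 3/728
  (W=0, X=0, U=1, Y=1, Z=2) weight 3/728
  (W=0, X=1, U=1, Y=0, Z=0) weight 1/364
  (W=0, X=1, U=1, Y=0, Z=1) weight 1/364
  (W=1, X=0, U=0, Y=0, Z=0) weight 1/390
  … 27 more
Group by U:
  weight(U=0) = 1/13
  weight(U=1) = 3/52
Total weight = 1/13 + 3/52 = 7/52
P(U=0 | obs) = 1/13 / 7/52 = 4/7
P(U=1 | obs) = 3/52 / 7/52 = 3/7

P(U=0) = 4/7, P(U=1) = 3/7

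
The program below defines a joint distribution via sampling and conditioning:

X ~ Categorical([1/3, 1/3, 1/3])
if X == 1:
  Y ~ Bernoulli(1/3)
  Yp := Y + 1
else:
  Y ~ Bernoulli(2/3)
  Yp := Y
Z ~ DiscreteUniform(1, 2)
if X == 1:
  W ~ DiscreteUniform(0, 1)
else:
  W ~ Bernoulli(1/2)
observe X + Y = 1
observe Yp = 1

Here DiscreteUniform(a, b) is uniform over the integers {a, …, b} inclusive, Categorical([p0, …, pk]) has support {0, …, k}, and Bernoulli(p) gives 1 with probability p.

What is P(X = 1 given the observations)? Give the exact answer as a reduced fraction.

Enumerate traces; 8 have nonzero weight after conditioning:
  (X=0, Y=1, Z=1, W=0) weight 1/18
  (X=0, Y=1, Z=1, W=1) weight 1/18
  (X=0, Y=1, Z=2, W=0) weight 1/18
  (X=0, Y=1, Z=2, W=1) weight 1/18
  (X=1, Y=0, Z=1, W=0) weight 1/18
  (X=1, Y=0, Z=1, W=1) weight 1/18
  (X=1, Y=0, Z=2, W=0) weight 1/18
  (X=1, Y=0, Z=2, W=1) weight 1/18
Group by X:
  weight(X=0) = 2/9
  weight(X=1) = 2/9
Total weight = 2/9 + 2/9 = 4/9
P(X=0 | obs) = 2/9 / 4/9 = 1/2
P(X=1 | obs) = 2/9 / 4/9 = 1/2

P(X = 1 | obs) = 1/2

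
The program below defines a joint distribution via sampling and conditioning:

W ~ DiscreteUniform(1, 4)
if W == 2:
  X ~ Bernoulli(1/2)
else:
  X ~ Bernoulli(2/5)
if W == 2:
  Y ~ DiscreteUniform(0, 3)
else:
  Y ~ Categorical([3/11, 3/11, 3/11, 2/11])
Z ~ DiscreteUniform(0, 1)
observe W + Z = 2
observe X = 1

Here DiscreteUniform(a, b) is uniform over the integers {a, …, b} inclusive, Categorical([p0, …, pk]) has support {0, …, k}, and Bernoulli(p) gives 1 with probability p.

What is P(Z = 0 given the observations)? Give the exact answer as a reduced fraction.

Enumerate traces; 8 have nonzero weight after conditioning:
  (W=1, X=1, Y=0, Z=1) weight 3/220
  (W=1, X=1, Y=1, Z=1) weight 3/220
  (W=1, X=1, Y=2, Z=1) weight 3/220
  (W=1, X=1, Y=3, Z=1) weight 1/110
  (W=2, X=1, Y=0, Z=0) weight 1/64
  (W=2, X=1, Y=1, Z=0) weight 1/64
  (W=2, X=1, Y=2, Z=0) weight 1/64
  (W=2, X=1, Y=3, Z=0) weight 1/64
Group by Z:
  weight(Z=0) = 1/16
  weight(Z=1) = 1/20
Total weight = 1/16 + 1/20 = 9/80
P(Z=0 | obs) = 1/16 / 9/80 = 5/9
P(Z=1 | obs) = 1/20 / 9/80 = 4/9

P(Z = 0 | obs) = 5/9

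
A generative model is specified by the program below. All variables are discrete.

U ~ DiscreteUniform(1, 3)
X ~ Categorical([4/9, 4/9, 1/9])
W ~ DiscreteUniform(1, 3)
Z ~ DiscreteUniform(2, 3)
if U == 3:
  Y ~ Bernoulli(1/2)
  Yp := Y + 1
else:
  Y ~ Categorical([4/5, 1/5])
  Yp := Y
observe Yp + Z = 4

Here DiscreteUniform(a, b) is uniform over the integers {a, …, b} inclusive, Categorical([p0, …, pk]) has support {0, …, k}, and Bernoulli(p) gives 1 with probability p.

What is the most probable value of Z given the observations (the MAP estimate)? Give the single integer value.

Enumerate traces; 36 have nonzero weight after conditioning:
  (U=1, X=0, W=1, Z=3, Y=1) weight 2/405
  (U=1, X=0, W=2, Z=3, Y=1) weight 2/405
  (U=1, X=0, W=3, Z=3, Y=1) weight 2/405
  (U=1, X=1, W=1, Z=3, Y=1) weight 2/405
  (U=1, X=1, W=2, Z=3, Y=1) weight 2/405
  (U=1, X=1, W=3, Z=3, Y=1) weight 2/405
  (U=1, X=2, W=1, Z=3, Y=1) weight 1/810
  (U=1, X=2, W=2, Z=3, Y=1) weight 1/810
  (U=3, X=0, W=1, Z=2, Y=1) weight 1/81
  … 27 more
Group by Z:
  weight(Z=2) = 1/12
  weight(Z=3) = 3/20
Total weight = 1/12 + 3/20 = 7/30
P(Z=2 | obs) = 1/12 / 7/30 = 5/14
P(Z=3 | obs) = 3/20 / 7/30 = 9/14
argmax = 3

argmax_v P(Z = v | obs) = 3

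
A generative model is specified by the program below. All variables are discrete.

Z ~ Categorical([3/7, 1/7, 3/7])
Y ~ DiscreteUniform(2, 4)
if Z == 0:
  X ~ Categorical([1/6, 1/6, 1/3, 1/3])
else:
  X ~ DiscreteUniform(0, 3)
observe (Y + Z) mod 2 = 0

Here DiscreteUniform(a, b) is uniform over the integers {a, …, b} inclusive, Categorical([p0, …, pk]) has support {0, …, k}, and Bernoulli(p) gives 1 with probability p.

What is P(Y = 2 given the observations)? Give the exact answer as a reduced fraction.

P(Y = 2 | obs) = 6/13

Enumerate traces; 20 have nonzero weight after conditioning:
  (Z=0, Y=2, X=0) weight 1/42
  (Z=0, Y=2, X=1) weight 1/42
  (Z=0, Y=2, X=2) weight 1/21
  (Z=0, Y=2, X=3) weight 1/21
  (Z=0, Y=4, X=0) weight 1/42
  (Z=0, Y=4, X=1) weight 1/42
  (Z=0, Y=4, X=2) weight 1/21
  (Z=0, Y=4, X=3) weight 1/21
  (Z=1, Y=3, X=0) weight 1/84
  … 11 more
Group by Y:
  weight(Y=2) = 2/7
  weight(Y=3) = 1/21
  weight(Y=4) = 2/7
Total weight = 2/7 + 1/21 + 2/7 = 13/21
P(Y=2 | obs) = 2/7 / 13/21 = 6/13
P(Y=3 | obs) = 1/21 / 13/21 = 1/13
P(Y=4 | obs) = 2/7 / 13/21 = 6/13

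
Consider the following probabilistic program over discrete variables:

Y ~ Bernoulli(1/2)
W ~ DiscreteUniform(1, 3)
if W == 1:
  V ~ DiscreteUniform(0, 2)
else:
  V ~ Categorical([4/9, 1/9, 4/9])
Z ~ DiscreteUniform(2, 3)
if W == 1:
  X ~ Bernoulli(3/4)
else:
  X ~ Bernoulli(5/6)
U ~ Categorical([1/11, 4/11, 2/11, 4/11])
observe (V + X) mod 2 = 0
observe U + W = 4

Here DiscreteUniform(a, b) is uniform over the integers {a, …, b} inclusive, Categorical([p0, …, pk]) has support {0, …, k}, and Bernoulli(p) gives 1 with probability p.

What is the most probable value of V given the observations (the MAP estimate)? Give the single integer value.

argmax_v P(V = v | obs) = 1

Enumerate traces; 36 have nonzero weight after conditioning:
  (Y=0, W=1, V=0, Z=2, X=0, U=3) weight 1/396
  (Y=0, W=1, V=0, Z=3, X=0, U=3) weight 1/396
  (Y=0, W=1, V=1, Z=2, X=1, U=3) weight 1/132
  (Y=0, W=1, V=1, Z=3, X=1, U=3) weight 1/132
  (Y=0, W=1, V=2, Z=2, X=0, U=3) weight 1/396
  (Y=0, W=1, V=2, Z=3, X=0, U=3) weight 1/396
  (Y=0, W=2, V=0, Z=2, X=0, U=2) weight 1/891
  (Y=0, W=2, V=0, Z=3, X=0, U=2) weight 1/891
  … 28 more
Group by V:
  weight(V=0) = 7/297
  weight(V=1) = 14/297
  weight(V=2) = 7/297
Total weight = 7/297 + 14/297 + 7/297 = 28/297
P(V=0 | obs) = 7/297 / 28/297 = 1/4
P(V=1 | obs) = 14/297 / 28/297 = 1/2
P(V=2 | obs) = 7/297 / 28/297 = 1/4
argmax = 1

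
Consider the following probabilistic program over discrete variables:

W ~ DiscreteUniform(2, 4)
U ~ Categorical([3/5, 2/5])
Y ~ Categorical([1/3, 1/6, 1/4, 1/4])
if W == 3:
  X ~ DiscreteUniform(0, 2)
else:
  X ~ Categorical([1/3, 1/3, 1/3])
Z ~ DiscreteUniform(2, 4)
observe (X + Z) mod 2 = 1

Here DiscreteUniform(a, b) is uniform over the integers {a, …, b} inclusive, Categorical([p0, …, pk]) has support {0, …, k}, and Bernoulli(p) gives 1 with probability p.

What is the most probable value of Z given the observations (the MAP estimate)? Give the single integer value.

argmax_v P(Z = v | obs) = 3

Enumerate traces; 96 have nonzero weight after conditioning:
  (W=2, U=0, Y=0, X=0, Z=3) weight 1/135
  (W=2, U=0, Y=0, X=1, Z=2) weight 1/135
  (W=2, U=0, Y=0, X=1, Z=4) weight 1/135
  (W=2, U=0, Y=0, X=2, Z=3) weight 1/135
  (W=2, U=0, Y=1, X=0, Z=3) weight 1/270
  (W=2, U=0, Y=1, X=1, Z=2) weight 1/270
  (W=2, U=0, Y=1, X=1, Z=4) weight 1/270
  (W=2, U=0, Y=1, X=2, Z=3) weight 1/270
  … 88 more
Group by Z:
  weight(Z=2) = 1/9
  weight(Z=3) = 2/9
  weight(Z=4) = 1/9
Total weight = 1/9 + 2/9 + 1/9 = 4/9
P(Z=2 | obs) = 1/9 / 4/9 = 1/4
P(Z=3 | obs) = 2/9 / 4/9 = 1/2
P(Z=4 | obs) = 1/9 / 4/9 = 1/4
argmax = 3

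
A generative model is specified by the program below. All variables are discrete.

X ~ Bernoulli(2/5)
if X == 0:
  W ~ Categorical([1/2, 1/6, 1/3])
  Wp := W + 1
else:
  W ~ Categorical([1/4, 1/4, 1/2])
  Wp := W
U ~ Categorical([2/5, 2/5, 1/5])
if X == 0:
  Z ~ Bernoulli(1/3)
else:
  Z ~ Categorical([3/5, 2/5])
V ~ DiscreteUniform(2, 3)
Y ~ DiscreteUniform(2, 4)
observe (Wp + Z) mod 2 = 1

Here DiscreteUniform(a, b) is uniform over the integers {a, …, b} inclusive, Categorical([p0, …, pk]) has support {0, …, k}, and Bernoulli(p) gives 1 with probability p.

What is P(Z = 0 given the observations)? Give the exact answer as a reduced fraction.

P(Z = 0 | obs) = 59/82

Enumerate traces; 108 have nonzero weight after conditioning:
  (X=0, W=0, U=0, Z=0, V=2, Y=2) weight 1/75
  (X=0, W=0, U=0, Z=0, V=2, Y=3) weight 1/75
  (X=0, W=0, U=0, Z=0, V=2, Y=4) weight 1/75
  (X=0, W=0, U=0, Z=0, V=3, Y=2) weight 1/75
  (X=0, W=0, U=0, Z=0, V=3, Y=3) weight 1/75
  (X=0, W=0, U=0, Z=0, V=3, Y=4) weight 1/75
  (X=0, W=0, U=1, Z=0, V=2, Y=2) weight 1/75
  (X=0, W=0, U=1, Z=0, V=2, Y=3) weight 1/75
  (X=0, W=1, U=0, Z=1, V=2, Y=2) weight 1/450
  … 99 more
Group by Z:
  weight(Z=0) = 59/150
  weight(Z=1) = 23/150
Total weight = 59/150 + 23/150 = 41/75
P(Z=0 | obs) = 59/150 / 41/75 = 59/82
P(Z=1 | obs) = 23/150 / 41/75 = 23/82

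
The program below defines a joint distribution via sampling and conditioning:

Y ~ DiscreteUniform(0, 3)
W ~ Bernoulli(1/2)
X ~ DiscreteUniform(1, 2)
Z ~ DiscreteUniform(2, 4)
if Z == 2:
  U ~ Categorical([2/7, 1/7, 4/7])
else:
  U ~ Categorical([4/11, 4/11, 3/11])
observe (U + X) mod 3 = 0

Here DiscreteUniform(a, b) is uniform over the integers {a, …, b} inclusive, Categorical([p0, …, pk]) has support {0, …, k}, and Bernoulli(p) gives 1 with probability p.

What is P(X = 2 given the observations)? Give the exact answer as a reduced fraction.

Enumerate traces; 48 have nonzero weight after conditioning:
  (Y=0, W=0, X=1, Z=2, U=2) weight 1/84
  (Y=0, W=0, X=1, Z=3, U=2) weight 1/176
  (Y=0, W=0, X=1, Z=4, U=2) weight 1/176
  (Y=0, W=0, X=2, Z=2, U=1) weight 1/336
  (Y=0, W=0, X=2, Z=3, U=1) weight 1/132
  (Y=0, W=0, X=2, Z=4, U=1) weight 1/132
  (Y=0, W=1, X=1, Z=2, U=2) weight 1/84
  (Y=0, W=1, X=1, Z=3, U=2) weight 1/176
  … 40 more
Group by X:
  weight(X=1) = 43/231
  weight(X=2) = 67/462
Total weight = 43/231 + 67/462 = 51/154
P(X=1 | obs) = 43/231 / 51/154 = 86/153
P(X=2 | obs) = 67/462 / 51/154 = 67/153

P(X = 2 | obs) = 67/153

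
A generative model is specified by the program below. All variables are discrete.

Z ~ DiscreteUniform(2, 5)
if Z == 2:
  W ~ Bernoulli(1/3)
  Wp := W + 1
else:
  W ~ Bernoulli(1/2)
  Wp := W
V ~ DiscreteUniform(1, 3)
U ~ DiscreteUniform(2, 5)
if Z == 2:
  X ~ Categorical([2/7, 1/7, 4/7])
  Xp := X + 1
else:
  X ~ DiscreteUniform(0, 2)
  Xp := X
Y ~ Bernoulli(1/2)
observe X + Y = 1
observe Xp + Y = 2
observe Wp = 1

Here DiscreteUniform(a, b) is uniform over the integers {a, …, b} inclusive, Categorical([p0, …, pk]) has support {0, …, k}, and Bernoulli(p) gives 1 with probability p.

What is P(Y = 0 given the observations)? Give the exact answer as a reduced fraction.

Enumerate traces; 24 have nonzero weight after conditioning:
  (Z=2, W=0, V=1, U=2, X=0, Y=1) weight 1/504
  (Z=2, W=0, V=1, U=2, X=1, Y=0) weight 1/1008
  (Z=2, W=0, V=1, U=3, X=0, Y=1) weight 1/504
  (Z=2, W=0, V=1, U=3, X=1, Y=0) weight 1/1008
  (Z=2, W=0, V=1, U=4, X=0, Y=1) weight 1/504
  (Z=2, W=0, V=1, U=4, X=1, Y=0) weight 1/1008
  (Z=2, W=0, V=1, U=5, X=0, Y=1) weight 1/504
  (Z=2, W=0, V=1, U=5, X=1, Y=0) weight 1/1008
  … 16 more
Group by Y:
  weight(Y=0) = 1/84
  weight(Y=1) = 1/42
Total weight = 1/84 + 1/42 = 1/28
P(Y=0 | obs) = 1/84 / 1/28 = 1/3
P(Y=1 | obs) = 1/42 / 1/28 = 2/3

P(Y = 0 | obs) = 1/3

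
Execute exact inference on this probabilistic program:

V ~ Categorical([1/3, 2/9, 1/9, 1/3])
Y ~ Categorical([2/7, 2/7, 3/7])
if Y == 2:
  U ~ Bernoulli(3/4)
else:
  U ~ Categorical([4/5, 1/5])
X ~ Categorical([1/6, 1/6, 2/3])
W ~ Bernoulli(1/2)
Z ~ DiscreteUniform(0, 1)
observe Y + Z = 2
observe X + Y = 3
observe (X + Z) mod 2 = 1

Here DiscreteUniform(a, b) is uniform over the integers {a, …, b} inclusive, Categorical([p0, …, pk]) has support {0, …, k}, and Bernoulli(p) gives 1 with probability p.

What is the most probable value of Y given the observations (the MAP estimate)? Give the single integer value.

Enumerate traces; 32 have nonzero weight after conditioning:
  (V=0, Y=1, U=0, X=2, W=0, Z=1) weight 4/315
  (V=0, Y=1, U=0, X=2, W=1, Z=1) weight 4/315
  (V=0, Y=1, U=1, X=2, W=0, Z=1) weight 1/315
  (V=0, Y=1, U=1, X=2, W=1, Z=1) weight 1/315
  (V=0, Y=2, U=0, X=1, W=0, Z=0) weight 1/672
  (V=0, Y=2, U=0, X=1, W=1, Z=0) weight 1/672
  (V=0, Y=2, U=1, X=1, W=0, Z=0) weight 1/224
  (V=0, Y=2, U=1, X=1, W=1, Z=0) weight 1/224
  … 24 more
Group by Y:
  weight(Y=1) = 2/21
  weight(Y=2) = 1/28
Total weight = 2/21 + 1/28 = 11/84
P(Y=1 | obs) = 2/21 / 11/84 = 8/11
P(Y=2 | obs) = 1/28 / 11/84 = 3/11
argmax = 1

argmax_v P(Y = v | obs) = 1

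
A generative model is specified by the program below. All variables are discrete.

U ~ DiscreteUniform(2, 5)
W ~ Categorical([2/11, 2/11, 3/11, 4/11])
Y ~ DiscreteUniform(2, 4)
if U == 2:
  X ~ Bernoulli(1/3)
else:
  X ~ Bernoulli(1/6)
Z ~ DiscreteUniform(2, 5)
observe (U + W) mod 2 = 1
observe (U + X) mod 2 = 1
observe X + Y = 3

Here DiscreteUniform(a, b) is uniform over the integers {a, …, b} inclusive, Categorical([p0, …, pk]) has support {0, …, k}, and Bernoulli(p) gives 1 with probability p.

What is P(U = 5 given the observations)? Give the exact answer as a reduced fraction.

P(U = 5 | obs) = 25/68

Enumerate traces; 32 have nonzero weight after conditioning:
  (U=2, W=1, Y=2, X=1, Z=2) weight 1/792
  (U=2, W=1, Y=2, X=1, Z=3) weight 1/792
  (U=2, W=1, Y=2, X=1, Z=4) weight 1/792
  (U=2, W=1, Y=2, X=1, Z=5) weight 1/792
  (U=2, W=3, Y=2, X=1, Z=2) weight 1/396
  (U=2, W=3, Y=2, X=1, Z=3) weight 1/396
  (U=2, W=3, Y=2, X=1, Z=4) weight 1/396
  (U=2, W=3, Y=2, X=1, Z=5) weight 1/396
  (U=3, W=0, Y=3, X=0, Z=2) weight 5/1584
  (U=4, W=1, Y=2, X=1, Z=2) weight 1/1584
  … 22 more
Group by U:
  weight(U=2) = 1/66
  weight(U=3) = 25/792
  weight(U=4) = 1/132
  weight(U=5) = 25/792
Total weight = 1/66 + 25/792 + 1/132 + 25/792 = 17/198
P(U=2 | obs) = 1/66 / 17/198 = 3/17
P(U=3 | obs) = 25/792 / 17/198 = 25/68
P(U=4 | obs) = 1/132 / 17/198 = 3/34
P(U=5 | obs) = 25/792 / 17/198 = 25/68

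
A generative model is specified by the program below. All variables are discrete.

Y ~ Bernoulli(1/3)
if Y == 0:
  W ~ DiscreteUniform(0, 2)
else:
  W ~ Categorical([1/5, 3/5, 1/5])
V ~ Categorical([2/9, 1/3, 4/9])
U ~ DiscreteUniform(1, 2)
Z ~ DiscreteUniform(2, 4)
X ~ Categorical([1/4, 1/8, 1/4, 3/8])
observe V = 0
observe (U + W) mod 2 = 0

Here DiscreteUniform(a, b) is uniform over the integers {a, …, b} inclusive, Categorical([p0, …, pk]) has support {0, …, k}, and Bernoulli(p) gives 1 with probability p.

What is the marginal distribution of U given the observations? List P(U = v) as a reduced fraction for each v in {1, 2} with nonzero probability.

P(U=1) = 19/45, P(U=2) = 26/45

Enumerate traces; 72 have nonzero weight after conditioning:
  (Y=0, W=0, V=0, U=2, Z=2, X=0) weight 1/486
  (Y=0, W=0, V=0, U=2, Z=2, X=1) weight 1/972
  (Y=0, W=0, V=0, U=2, Z=2, X=2) weight 1/486
  (Y=0, W=0, V=0, U=2, Z=2, X=3) weight 1/324
  (Y=0, W=0, V=0, U=2, Z=3, X=0) weight 1/486
  (Y=0, W=0, V=0, U=2, Z=3, X=1) weight 1/972
  (Y=0, W=0, V=0, U=2, Z=3, X=2) weight 1/486
  (Y=0, W=0, V=0, U=2, Z=3, X=3) weight 1/324
  (Y=0, W=1, V=0, U=1, Z=2, X=0) weight 1/486
  … 63 more
Group by U:
  weight(U=1) = 19/405
  weight(U=2) = 26/405
Total weight = 19/405 + 26/405 = 1/9
P(U=1 | obs) = 19/405 / 1/9 = 19/45
P(U=2 | obs) = 26/405 / 1/9 = 26/45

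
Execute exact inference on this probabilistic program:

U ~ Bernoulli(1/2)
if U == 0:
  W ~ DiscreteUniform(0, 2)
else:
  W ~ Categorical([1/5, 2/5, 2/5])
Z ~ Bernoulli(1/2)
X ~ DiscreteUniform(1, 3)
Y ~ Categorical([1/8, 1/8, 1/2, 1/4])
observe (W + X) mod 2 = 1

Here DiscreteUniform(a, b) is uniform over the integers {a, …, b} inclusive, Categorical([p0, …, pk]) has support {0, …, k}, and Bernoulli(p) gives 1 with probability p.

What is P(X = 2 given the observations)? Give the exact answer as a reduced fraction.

P(X = 2 | obs) = 11/49

Enumerate traces; 80 have nonzero weight after conditioning:
  (U=0, W=0, Z=0, X=1, Y=0) weight 1/288
  (U=0, W=0, Z=0, X=1, Y=1) weight 1/288
  (U=0, W=0, Z=0, X=1, Y=2) weight 1/72
  (U=0, W=0, Z=0, X=1, Y=3) weight 1/144
  (U=0, W=0, Z=0, X=3, Y=0) weight 1/288
  (U=0, W=0, Z=0, X=3, Y=1) weight 1/288
  (U=0, W=0, Z=0, X=3, Y=2) weight 1/72
  (U=0, W=0, Z=0, X=3, Y=3) weight 1/144
  (U=0, W=1, Z=0, X=2, Y=0) weight 1/288
  … 71 more
Group by X:
  weight(X=1) = 19/90
  weight(X=2) = 11/90
  weight(X=3) = 19/90
Total weight = 19/90 + 11/90 + 19/90 = 49/90
P(X=1 | obs) = 19/90 / 49/90 = 19/49
P(X=2 | obs) = 11/90 / 49/90 = 11/49
P(X=3 | obs) = 19/90 / 49/90 = 19/49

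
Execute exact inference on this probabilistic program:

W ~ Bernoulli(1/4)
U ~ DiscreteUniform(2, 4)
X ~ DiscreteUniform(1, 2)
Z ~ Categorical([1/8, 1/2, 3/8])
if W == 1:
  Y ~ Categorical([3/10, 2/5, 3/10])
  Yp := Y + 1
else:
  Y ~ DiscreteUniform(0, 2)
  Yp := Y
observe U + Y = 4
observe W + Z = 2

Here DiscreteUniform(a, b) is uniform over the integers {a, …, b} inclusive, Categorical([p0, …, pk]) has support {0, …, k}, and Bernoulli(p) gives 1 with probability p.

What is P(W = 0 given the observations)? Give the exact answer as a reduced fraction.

Enumerate traces; 12 have nonzero weight after conditioning:
  (W=0, U=2, X=1, Z=2, Y=2) weight 1/64
  (W=0, U=2, X=2, Z=2, Y=2) weight 1/64
  (W=0, U=3, X=1, Z=2, Y=1) weight 1/64
  (W=0, U=3, X=2, Z=2, Y=1) weight 1/64
  (W=0, U=4, X=1, Z=2, Y=0) weight 1/64
  (W=0, U=4, X=2, Z=2, Y=0) weight 1/64
  (W=1, U=2, X=1, Z=1, Y=2) weight 1/160
  (W=1, U=2, X=2, Z=1, Y=2) weight 1/160
  … 4 more
Group by W:
  weight(W=0) = 3/32
  weight(W=1) = 1/24
Total weight = 3/32 + 1/24 = 13/96
P(W=0 | obs) = 3/32 / 13/96 = 9/13
P(W=1 | obs) = 1/24 / 13/96 = 4/13

P(W = 0 | obs) = 9/13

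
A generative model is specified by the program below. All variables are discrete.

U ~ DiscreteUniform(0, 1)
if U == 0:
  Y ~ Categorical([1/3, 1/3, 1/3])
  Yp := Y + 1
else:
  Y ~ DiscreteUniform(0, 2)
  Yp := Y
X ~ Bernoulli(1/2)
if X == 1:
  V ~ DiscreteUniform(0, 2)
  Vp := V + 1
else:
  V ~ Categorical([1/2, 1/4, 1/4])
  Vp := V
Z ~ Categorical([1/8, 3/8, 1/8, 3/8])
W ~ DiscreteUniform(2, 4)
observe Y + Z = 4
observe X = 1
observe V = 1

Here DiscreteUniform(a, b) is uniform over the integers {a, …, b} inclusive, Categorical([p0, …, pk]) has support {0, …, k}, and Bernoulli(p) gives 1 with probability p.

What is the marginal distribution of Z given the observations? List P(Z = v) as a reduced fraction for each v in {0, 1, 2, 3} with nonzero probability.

Enumerate traces; 12 have nonzero weight after conditioning:
  (U=0, Y=1, X=1, V=1, Z=3, W=2) weight 1/288
  (U=0, Y=1, X=1, V=1, Z=3, W=3) weight 1/288
  (U=0, Y=1, X=1, V=1, Z=3, W=4) weight 1/288
  (U=0, Y=2, X=1, V=1, Z=2, W=2) weight 1/864
  (U=0, Y=2, X=1, V=1, Z=2, W=3) weight 1/864
  (U=0, Y=2, X=1, V=1, Z=2, W=4) weight 1/864
  (U=1, Y=1, X=1, V=1, Z=3, W=2) weight 1/288
  (U=1, Y=1, X=1, V=1, Z=3, W=3) weight 1/288
  … 4 more
Group by Z:
  weight(Z=2) = 1/144
  weight(Z=3) = 1/48
Total weight = 1/144 + 1/48 = 1/36
P(Z=2 | obs) = 1/144 / 1/36 = 1/4
P(Z=3 | obs) = 1/48 / 1/36 = 3/4

P(Z=2) = 1/4, P(Z=3) = 3/4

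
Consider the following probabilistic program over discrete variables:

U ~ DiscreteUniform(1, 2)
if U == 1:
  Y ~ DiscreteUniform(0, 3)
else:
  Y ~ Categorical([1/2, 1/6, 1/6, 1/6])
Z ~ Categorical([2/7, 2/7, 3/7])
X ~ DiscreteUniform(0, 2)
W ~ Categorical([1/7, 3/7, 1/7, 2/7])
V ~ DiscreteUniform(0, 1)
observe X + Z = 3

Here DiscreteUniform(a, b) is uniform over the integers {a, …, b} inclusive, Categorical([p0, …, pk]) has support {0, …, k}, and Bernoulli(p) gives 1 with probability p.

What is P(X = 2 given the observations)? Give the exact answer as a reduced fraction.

Enumerate traces; 128 have nonzero weight after conditioning:
  (U=1, Y=0, Z=1, X=2, W=0, V=0) weight 1/1176
  (U=1, Y=0, Z=1, X=2, W=0, V=1) weight 1/1176
  (U=1, Y=0, Z=1, X=2, W=1, V=0) weight 1/392
  (U=1, Y=0, Z=1, X=2, W=1, V=1) weight 1/392
  (U=1, Y=0, Z=1, X=2, W=2, V=0) weight 1/1176
  (U=1, Y=0, Z=1, X=2, W=2, V=1) weight 1/1176
  (U=1, Y=0, Z=1, X=2, W=3, V=0) weight 1/588
  (U=1, Y=0, Z=1, X=2, W=3, V=1) weight 1/588
  (U=1, Y=0, Z=2, X=1, W=0, V=0) weight 1/784
  … 119 more
Group by X:
  weight(X=1) = 1/7
  weight(X=2) = 2/21
Total weight = 1/7 + 2/21 = 5/21
P(X=1 | obs) = 1/7 / 5/21 = 3/5
P(X=2 | obs) = 2/21 / 5/21 = 2/5

P(X = 2 | obs) = 2/5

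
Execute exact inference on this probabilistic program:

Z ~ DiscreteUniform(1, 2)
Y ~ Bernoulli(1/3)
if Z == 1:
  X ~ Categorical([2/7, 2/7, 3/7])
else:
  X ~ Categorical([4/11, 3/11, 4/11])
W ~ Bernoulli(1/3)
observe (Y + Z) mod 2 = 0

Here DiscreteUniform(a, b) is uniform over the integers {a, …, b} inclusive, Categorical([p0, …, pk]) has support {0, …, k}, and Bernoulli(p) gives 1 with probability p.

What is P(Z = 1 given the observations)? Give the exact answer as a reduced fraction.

P(Z = 1 | obs) = 1/3

Enumerate traces; 12 have nonzero weight after conditioning:
  (Z=1, Y=1, X=0, W=0) weight 2/63
  (Z=1, Y=1, X=0, W=1) weight 1/63
  (Z=1, Y=1, X=1, W=0) weight 2/63
  (Z=1, Y=1, X=1, W=1) weight 1/63
  (Z=1, Y=1, X=2, W=0) weight 1/21
  (Z=1, Y=1, X=2, W=1) weight 1/42
  (Z=2, Y=0, X=0, W=0) weight 8/99
  (Z=2, Y=0, X=0, W=1) weight 4/99
  … 4 more
Group by Z:
  weight(Z=1) = 1/6
  weight(Z=2) = 1/3
Total weight = 1/6 + 1/3 = 1/2
P(Z=1 | obs) = 1/6 / 1/2 = 1/3
P(Z=2 | obs) = 1/3 / 1/2 = 2/3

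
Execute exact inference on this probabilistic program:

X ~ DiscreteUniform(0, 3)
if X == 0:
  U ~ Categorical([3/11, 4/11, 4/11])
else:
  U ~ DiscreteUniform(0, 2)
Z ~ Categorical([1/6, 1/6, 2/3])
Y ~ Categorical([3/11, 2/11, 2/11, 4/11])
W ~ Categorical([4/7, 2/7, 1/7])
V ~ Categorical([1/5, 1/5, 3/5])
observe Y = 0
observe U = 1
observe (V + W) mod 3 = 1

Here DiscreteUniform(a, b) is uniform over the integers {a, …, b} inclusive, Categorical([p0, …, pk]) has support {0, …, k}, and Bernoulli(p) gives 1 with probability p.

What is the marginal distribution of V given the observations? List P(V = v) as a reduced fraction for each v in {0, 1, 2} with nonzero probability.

P(V=0) = 2/9, P(V=1) = 4/9, P(V=2) = 1/3

Enumerate traces; 36 have nonzero weight after conditioning:
  (X=0, U=1, Z=0, Y=0, W=0, V=1) weight 2/4235
  (X=0, U=1, Z=0, Y=0, W=1, V=0) weight 1/4235
  (X=0, U=1, Z=0, Y=0, W=2, V=2) weight 3/8470
  (X=0, U=1, Z=1, Y=0, W=0, V=1) weight 2/4235
  (X=0, U=1, Z=1, Y=0, W=1, V=0) weight 1/4235
  (X=0, U=1, Z=1, Y=0, W=2, V=2) weight 3/8470
  (X=0, U=1, Z=2, Y=0, W=0, V=1) weight 8/4235
  (X=0, U=1, Z=2, Y=0, W=1, V=0) weight 4/4235
  … 28 more
Group by V:
  weight(V=0) = 9/1694
  weight(V=1) = 9/847
  weight(V=2) = 27/3388
Total weight = 9/1694 + 9/847 + 27/3388 = 81/3388
P(V=0 | obs) = 9/1694 / 81/3388 = 2/9
P(V=1 | obs) = 9/847 / 81/3388 = 4/9
P(V=2 | obs) = 27/3388 / 81/3388 = 1/3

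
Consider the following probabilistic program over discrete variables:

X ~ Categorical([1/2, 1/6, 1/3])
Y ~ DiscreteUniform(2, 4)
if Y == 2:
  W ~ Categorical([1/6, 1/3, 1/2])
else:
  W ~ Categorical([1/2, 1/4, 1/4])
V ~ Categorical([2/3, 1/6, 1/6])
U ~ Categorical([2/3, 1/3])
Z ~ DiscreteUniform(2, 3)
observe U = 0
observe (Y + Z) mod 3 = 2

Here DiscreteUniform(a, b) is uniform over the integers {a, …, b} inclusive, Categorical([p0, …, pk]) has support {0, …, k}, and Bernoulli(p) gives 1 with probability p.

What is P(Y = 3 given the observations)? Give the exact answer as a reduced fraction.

Enumerate traces; 54 have nonzero weight after conditioning:
  (X=0, Y=2, W=0, V=0, U=0, Z=3) weight 1/162
  (X=0, Y=2, W=0, V=1, U=0, Z=3) weight 1/648
  (X=0, Y=2, W=0, V=2, U=0, Z=3) weight 1/648
  (X=0, Y=2, W=1, V=0, U=0, Z=3) weight 1/81
  (X=0, Y=2, W=1, V=1, U=0, Z=3) weight 1/324
  (X=0, Y=2, W=1, V=2, U=0, Z=3) weight 1/324
  (X=0, Y=2, W=2, V=0, U=0, Z=3) weight 1/54
  (X=0, Y=2, W=2, V=1, U=0, Z=3) weight 1/216
  (X=0, Y=3, W=0, V=0, U=0, Z=2) weight 1/54
  … 45 more
Group by Y:
  weight(Y=2) = 1/9
  weight(Y=3) = 1/9
Total weight = 1/9 + 1/9 = 2/9
P(Y=2 | obs) = 1/9 / 2/9 = 1/2
P(Y=3 | obs) = 1/9 / 2/9 = 1/2

P(Y = 3 | obs) = 1/2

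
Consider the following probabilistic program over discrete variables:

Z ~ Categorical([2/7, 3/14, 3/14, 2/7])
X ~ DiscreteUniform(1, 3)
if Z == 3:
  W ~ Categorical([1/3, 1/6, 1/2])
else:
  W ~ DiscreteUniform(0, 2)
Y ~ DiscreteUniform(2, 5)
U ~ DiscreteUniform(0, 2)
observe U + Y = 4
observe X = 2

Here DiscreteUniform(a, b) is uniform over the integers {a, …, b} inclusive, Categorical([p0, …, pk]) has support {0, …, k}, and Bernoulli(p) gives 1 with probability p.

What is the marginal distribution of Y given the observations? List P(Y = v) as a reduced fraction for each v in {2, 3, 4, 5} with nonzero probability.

P(Y=2) = 1/3, P(Y=3) = 1/3, P(Y=4) = 1/3

Enumerate traces; 36 have nonzero weight after conditioning:
  (Z=0, X=2, W=0, Y=2, U=2) weight 1/378
  (Z=0, X=2, W=0, Y=3, U=1) weight 1/378
  (Z=0, X=2, W=0, Y=4, U=0) weight 1/378
  (Z=0, X=2, W=1, Y=2, U=2) weight 1/378
  (Z=0, X=2, W=1, Y=3, U=1) weight 1/378
  (Z=0, X=2, W=1, Y=4, U=0) weight 1/378
  (Z=0, X=2, W=2, Y=2, U=2) weight 1/378
  (Z=0, X=2, W=2, Y=3, U=1) weight 1/378
  … 28 more
Group by Y:
  weight(Y=2) = 1/36
  weight(Y=3) = 1/36
  weight(Y=4) = 1/36
Total weight = 1/36 + 1/36 + 1/36 = 1/12
P(Y=2 | obs) = 1/36 / 1/12 = 1/3
P(Y=3 | obs) = 1/36 / 1/12 = 1/3
P(Y=4 | obs) = 1/36 / 1/12 = 1/3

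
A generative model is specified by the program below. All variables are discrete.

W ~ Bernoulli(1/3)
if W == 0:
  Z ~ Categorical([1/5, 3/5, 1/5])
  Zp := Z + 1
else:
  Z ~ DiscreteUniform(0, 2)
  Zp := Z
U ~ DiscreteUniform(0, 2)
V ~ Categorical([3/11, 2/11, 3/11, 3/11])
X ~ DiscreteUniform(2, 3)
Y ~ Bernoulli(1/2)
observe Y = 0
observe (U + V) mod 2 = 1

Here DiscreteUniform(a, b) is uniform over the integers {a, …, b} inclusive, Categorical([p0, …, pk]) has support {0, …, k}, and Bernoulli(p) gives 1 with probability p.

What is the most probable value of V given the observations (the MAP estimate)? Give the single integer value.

argmax_v P(V = v | obs) = 3

Enumerate traces; 72 have nonzero weight after conditioning:
  (W=0, Z=0, U=0, V=1, X=2, Y=0) weight 1/495
  (W=0, Z=0, U=0, V=1, X=3, Y=0) weight 1/495
  (W=0, Z=0, U=0, V=3, X=2, Y=0) weight 1/330
  (W=0, Z=0, U=0, V=3, X=3, Y=0) weight 1/330
  (W=0, Z=0, U=1, V=0, X=2, Y=0) weight 1/330
  (W=0, Z=0, U=1, V=0, X=3, Y=0) weight 1/330
  (W=0, Z=0, U=1, V=2, X=2, Y=0) weight 1/330
  (W=0, Z=0, U=1, V=2, X=3, Y=0) weight 1/330
  … 64 more
Group by V:
  weight(V=0) = 1/22
  weight(V=1) = 2/33
  weight(V=2) = 1/22
  weight(V=3) = 1/11
Total weight = 1/22 + 2/33 + 1/22 + 1/11 = 8/33
P(V=0 | obs) = 1/22 / 8/33 = 3/16
P(V=1 | obs) = 2/33 / 8/33 = 1/4
P(V=2 | obs) = 1/22 / 8/33 = 3/16
P(V=3 | obs) = 1/11 / 8/33 = 3/8
argmax = 3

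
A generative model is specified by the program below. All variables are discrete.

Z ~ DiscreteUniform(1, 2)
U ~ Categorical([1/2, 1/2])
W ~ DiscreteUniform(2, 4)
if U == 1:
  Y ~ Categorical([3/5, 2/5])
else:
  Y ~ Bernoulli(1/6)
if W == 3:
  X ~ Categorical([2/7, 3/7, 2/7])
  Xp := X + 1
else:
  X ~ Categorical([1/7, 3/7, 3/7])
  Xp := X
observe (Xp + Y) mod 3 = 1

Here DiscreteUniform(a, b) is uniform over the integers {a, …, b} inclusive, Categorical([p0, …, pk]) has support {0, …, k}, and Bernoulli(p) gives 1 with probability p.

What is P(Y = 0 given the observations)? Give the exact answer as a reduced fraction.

P(Y = 0 | obs) = 86/103

Enumerate traces; 24 have nonzero weight after conditioning:
  (Z=1, U=0, W=2, Y=0, X=1) weight 5/168
  (Z=1, U=0, W=2, Y=1, X=0) weight 1/504
  (Z=1, U=0, W=3, Y=0, X=0) weight 5/252
  (Z=1, U=0, W=3, Y=1, X=2) weight 1/252
  (Z=1, U=0, W=4, Y=0, X=1) weight 5/168
  (Z=1, U=0, W=4, Y=1, X=0) weight 1/504
  (Z=1, U=1, W=2, Y=0, X=1) weight 3/140
  (Z=1, U=1, W=2, Y=1, X=0) weight 1/210
  … 16 more
Group by Y:
  weight(Y=0) = 86/315
  weight(Y=1) = 17/315
Total weight = 86/315 + 17/315 = 103/315
P(Y=0 | obs) = 86/315 / 103/315 = 86/103
P(Y=1 | obs) = 17/315 / 103/315 = 17/103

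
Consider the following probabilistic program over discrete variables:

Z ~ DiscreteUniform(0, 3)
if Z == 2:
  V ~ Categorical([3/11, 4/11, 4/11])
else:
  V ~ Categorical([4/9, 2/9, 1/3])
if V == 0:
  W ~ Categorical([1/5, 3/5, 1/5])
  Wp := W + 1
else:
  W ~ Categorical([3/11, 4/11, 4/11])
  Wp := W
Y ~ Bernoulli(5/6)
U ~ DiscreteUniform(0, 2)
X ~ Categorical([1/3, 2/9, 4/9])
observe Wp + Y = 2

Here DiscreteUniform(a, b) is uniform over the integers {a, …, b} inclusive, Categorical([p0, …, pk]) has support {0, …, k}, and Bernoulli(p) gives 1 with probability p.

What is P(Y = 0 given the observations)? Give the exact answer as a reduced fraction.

Enumerate traces; 216 have nonzero weight after conditioning:
  (Z=0, V=0, W=0, Y=1, U=0, X=0) weight 1/486
  (Z=0, V=0, W=0, Y=1, U=0, X=1) weight 1/729
  (Z=0, V=0, W=0, Y=1, U=0, X=2) weight 2/729
  (Z=0, V=0, W=0, Y=1, U=1, X=0) weight 1/486
  (Z=0, V=0, W=0, Y=1, U=1, X=1) weight 1/729
  (Z=0, V=0, W=0, Y=1, U=1, X=2) weight 2/729
  (Z=0, V=0, W=0, Y=1, U=2, X=0) weight 1/486
  (Z=0, V=0, W=0, Y=1, U=2, X=1) weight 1/729
  (Z=0, V=0, W=1, Y=0, U=0, X=0) weight 1/810
  … 207 more
Group by Y:
  weight(Y=0) = 3329/43560
  weight(Y=1) = 721/2904
Total weight = 3329/43560 + 721/2904 = 1768/5445
P(Y=0 | obs) = 3329/43560 / 1768/5445 = 3329/14144
P(Y=1 | obs) = 721/2904 / 1768/5445 = 10815/14144

P(Y = 0 | obs) = 3329/14144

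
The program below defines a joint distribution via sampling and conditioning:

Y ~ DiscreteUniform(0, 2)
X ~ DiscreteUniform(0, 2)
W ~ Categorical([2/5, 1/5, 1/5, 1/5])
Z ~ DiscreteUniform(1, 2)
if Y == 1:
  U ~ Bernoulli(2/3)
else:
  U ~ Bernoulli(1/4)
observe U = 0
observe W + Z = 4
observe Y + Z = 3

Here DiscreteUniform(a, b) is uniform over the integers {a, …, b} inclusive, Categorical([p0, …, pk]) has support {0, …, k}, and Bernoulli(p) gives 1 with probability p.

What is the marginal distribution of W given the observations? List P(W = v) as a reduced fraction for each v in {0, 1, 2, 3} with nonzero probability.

Enumerate traces; 6 have nonzero weight after conditioning:
  (Y=1, X=0, W=2, Z=2, U=0) weight 1/270
  (Y=1, X=1, W=2, Z=2, U=0) weight 1/270
  (Y=1, X=2, W=2, Z=2, U=0) weight 1/270
  (Y=2, X=0, W=3, Z=1, U=0) weight 1/120
  (Y=2, X=1, W=3, Z=1, U=0) weight 1/120
  (Y=2, X=2, W=3, Z=1, U=0) weight 1/120
Group by W:
  weight(W=2) = 1/90
  weight(W=3) = 1/40
Total weight = 1/90 + 1/40 = 13/360
P(W=2 | obs) = 1/90 / 13/360 = 4/13
P(W=3 | obs) = 1/40 / 13/360 = 9/13

P(W=2) = 4/13, P(W=3) = 9/13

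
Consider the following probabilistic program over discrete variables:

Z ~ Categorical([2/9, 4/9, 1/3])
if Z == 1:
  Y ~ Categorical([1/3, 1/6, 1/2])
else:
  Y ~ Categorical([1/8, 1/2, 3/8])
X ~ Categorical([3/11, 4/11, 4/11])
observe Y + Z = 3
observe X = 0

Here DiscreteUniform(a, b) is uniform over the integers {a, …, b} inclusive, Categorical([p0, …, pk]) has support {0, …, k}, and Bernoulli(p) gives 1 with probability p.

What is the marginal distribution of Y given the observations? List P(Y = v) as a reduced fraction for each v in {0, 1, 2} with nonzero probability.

Enumerate traces; 2 have nonzero weight after conditioning:
  (Z=1, Y=2, X=0) weight 2/33
  (Z=2, Y=1, X=0) weight 1/22
Group by Y:
  weight(Y=1) = 1/22
  weight(Y=2) = 2/33
Total weight = 1/22 + 2/33 = 7/66
P(Y=1 | obs) = 1/22 / 7/66 = 3/7
P(Y=2 | obs) = 2/33 / 7/66 = 4/7

P(Y=1) = 3/7, P(Y=2) = 4/7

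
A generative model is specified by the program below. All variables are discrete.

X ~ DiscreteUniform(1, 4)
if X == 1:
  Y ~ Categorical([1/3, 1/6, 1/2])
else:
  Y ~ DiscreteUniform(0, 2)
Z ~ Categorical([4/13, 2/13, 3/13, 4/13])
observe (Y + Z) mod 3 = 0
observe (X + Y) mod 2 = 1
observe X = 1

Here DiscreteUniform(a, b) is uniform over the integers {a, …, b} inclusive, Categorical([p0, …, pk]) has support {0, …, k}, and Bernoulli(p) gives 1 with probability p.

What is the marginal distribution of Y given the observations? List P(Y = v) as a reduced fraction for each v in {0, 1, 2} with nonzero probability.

P(Y=0) = 8/11, P(Y=2) = 3/11

Enumerate traces; 3 have nonzero weight after conditioning:
  (X=1, Y=0, Z=0) weight 1/39
  (X=1, Y=0, Z=3) weight 1/39
  (X=1, Y=2, Z=1) weight 1/52
Group by Y:
  weight(Y=0) = 2/39
  weight(Y=2) = 1/52
Total weight = 2/39 + 1/52 = 11/156
P(Y=0 | obs) = 2/39 / 11/156 = 8/11
P(Y=2 | obs) = 1/52 / 11/156 = 3/11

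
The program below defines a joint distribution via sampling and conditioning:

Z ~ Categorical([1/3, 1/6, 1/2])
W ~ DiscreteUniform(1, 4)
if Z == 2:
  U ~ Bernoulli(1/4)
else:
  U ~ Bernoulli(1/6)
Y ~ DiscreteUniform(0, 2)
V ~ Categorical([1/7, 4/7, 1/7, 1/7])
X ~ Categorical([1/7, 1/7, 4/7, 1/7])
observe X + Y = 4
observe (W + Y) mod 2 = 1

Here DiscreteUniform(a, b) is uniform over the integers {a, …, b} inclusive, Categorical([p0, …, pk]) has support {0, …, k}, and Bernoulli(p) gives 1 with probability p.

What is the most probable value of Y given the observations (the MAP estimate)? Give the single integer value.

argmax_v P(Y = v | obs) = 2

Enumerate traces; 96 have nonzero weight after conditioning:
  (Z=0, W=1, U=0, Y=2, V=0, X=2) weight 5/2646
  (Z=0, W=1, U=0, Y=2, V=1, X=2) weight 10/1323
  (Z=0, W=1, U=0, Y=2, V=2, X=2) weight 5/2646
  (Z=0, W=1, U=0, Y=2, V=3, X=2) weight 5/2646
  (Z=0, W=1, U=1, Y=2, V=0, X=2) weight 1/2646
  (Z=0, W=1, U=1, Y=2, V=1, X=2) weight 2/1323
  (Z=0, W=1, U=1, Y=2, V=2, X=2) weight 1/2646
  (Z=0, W=1, U=1, Y=2, V=3, X=2) weight 1/2646
  (Z=0, W=2, U=0, Y=1, V=0, X=3) weight 5/10584
  … 87 more
Group by Y:
  weight(Y=1) = 1/42
  weight(Y=2) = 2/21
Total weight = 1/42 + 2/21 = 5/42
P(Y=1 | obs) = 1/42 / 5/42 = 1/5
P(Y=2 | obs) = 2/21 / 5/42 = 4/5
argmax = 2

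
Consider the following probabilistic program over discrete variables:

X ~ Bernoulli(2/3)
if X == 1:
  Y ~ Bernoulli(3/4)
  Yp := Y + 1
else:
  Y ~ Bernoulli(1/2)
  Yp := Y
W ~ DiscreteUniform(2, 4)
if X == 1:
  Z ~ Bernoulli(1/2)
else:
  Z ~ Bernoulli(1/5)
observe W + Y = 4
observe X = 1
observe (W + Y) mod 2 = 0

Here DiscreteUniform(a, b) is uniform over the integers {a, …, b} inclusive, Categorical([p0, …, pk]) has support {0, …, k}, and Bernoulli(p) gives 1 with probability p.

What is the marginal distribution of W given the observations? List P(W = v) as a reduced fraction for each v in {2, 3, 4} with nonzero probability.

Enumerate traces; 4 have nonzero weight after conditioning:
  (X=1, Y=0, W=4, Z=0) weight 1/36
  (X=1, Y=0, W=4, Z=1) weight 1/36
  (X=1, Y=1, W=3, Z=0) weight 1/12
  (X=1, Y=1, W=3, Z=1) weight 1/12
Group by W:
  weight(W=3) = 1/6
  weight(W=4) = 1/18
Total weight = 1/6 + 1/18 = 2/9
P(W=3 | obs) = 1/6 / 2/9 = 3/4
P(W=4 | obs) = 1/18 / 2/9 = 1/4

P(W=3) = 3/4, P(W=4) = 1/4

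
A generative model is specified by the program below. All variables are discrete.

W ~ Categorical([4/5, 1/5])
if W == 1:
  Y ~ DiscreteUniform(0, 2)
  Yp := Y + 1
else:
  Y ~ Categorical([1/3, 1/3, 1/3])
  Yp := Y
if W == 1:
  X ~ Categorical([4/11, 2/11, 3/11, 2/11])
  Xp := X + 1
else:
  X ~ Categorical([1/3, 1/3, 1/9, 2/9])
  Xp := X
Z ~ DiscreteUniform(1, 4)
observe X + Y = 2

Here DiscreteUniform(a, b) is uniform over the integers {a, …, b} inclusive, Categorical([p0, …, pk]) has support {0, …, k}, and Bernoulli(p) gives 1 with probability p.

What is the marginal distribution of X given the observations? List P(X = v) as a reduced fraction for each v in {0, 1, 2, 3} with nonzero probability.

P(X=0) = 168/389, P(X=1) = 150/389, P(X=2) = 71/389

Enumerate traces; 24 have nonzero weight after conditioning:
  (W=0, Y=0, X=2, Z=1) weight 1/135
  (W=0, Y=0, X=2, Z=2) weight 1/135
  (W=0, Y=0, X=2, Z=3) weight 1/135
  (W=0, Y=0, X=2, Z=4) weight 1/135
  (W=0, Y=1, X=1, Z=1) weight 1/45
  (W=0, Y=1, X=1, Z=2) weight 1/45
  (W=0, Y=1, X=1, Z=3) weight 1/45
  (W=0, Y=1, X=1, Z=4) weight 1/45
  (W=0, Y=2, X=0, Z=1) weight 1/45
  … 15 more
Group by X:
  weight(X=0) = 56/495
  weight(X=1) = 10/99
  weight(X=2) = 71/1485
Total weight = 56/495 + 10/99 + 71/1485 = 389/1485
P(X=0 | obs) = 56/495 / 389/1485 = 168/389
P(X=1 | obs) = 10/99 / 389/1485 = 150/389
P(X=2 | obs) = 71/1485 / 389/1485 = 71/389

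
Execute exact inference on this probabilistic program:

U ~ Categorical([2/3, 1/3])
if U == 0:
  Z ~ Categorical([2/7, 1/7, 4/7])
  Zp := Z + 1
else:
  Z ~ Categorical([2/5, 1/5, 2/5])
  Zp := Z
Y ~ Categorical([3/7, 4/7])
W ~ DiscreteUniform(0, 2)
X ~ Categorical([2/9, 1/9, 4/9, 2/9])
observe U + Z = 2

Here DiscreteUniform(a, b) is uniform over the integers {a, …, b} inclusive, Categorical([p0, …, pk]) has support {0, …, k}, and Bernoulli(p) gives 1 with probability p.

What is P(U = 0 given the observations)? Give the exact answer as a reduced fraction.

P(U = 0 | obs) = 40/47

Enumerate traces; 48 have nonzero weight after conditioning:
  (U=0, Z=2, Y=0, W=0, X=0) weight 16/1323
  (U=0, Z=2, Y=0, W=0, X=1) weight 8/1323
  (U=0, Z=2, Y=0, W=0, X=2) weight 32/1323
  (U=0, Z=2, Y=0, W=0, X=3) weight 16/1323
  (U=0, Z=2, Y=0, W=1, X=0) weight 16/1323
  (U=0, Z=2, Y=0, W=1, X=1) weight 8/1323
  (U=0, Z=2, Y=0, W=1, X=2) weight 32/1323
  (U=0, Z=2, Y=0, W=1, X=3) weight 16/1323
  (U=1, Z=1, Y=0, W=0, X=0) weight 2/945
  … 39 more
Group by U:
  weight(U=0) = 8/21
  weight(U=1) = 1/15
Total weight = 8/21 + 1/15 = 47/105
P(U=0 | obs) = 8/21 / 47/105 = 40/47
P(U=1 | obs) = 1/15 / 47/105 = 7/47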